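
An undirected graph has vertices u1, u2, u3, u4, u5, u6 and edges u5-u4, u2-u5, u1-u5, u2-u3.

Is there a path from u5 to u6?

Explore from u5.
Distance 1: reach u1, u2, u4.
Distance 2: reach u3.
The search is exhausted without reaching u6; it lies in a different component.

No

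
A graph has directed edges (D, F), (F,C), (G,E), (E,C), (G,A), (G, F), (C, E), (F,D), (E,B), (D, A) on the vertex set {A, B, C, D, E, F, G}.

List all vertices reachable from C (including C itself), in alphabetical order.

Start at C.
Its neighbours: E.
Then their neighbours: B.
Nothing further is reachable.

B, C, E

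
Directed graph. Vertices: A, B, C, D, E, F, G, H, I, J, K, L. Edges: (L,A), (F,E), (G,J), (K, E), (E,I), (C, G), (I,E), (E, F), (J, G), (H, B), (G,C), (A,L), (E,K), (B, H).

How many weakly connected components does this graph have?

From A: component {A, L}.
From B: component {B, H}.
From C: component {C, G, J}.
From D: component {D}.
From E: component {E, F, I, K}.
That's 5 components.

5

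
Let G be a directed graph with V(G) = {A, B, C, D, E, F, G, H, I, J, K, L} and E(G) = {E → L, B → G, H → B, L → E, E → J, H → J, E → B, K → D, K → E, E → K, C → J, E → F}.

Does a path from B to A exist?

No

Explore from B.
Distance 1: reach G.
The search from B is exhausted; no directed path reaches A.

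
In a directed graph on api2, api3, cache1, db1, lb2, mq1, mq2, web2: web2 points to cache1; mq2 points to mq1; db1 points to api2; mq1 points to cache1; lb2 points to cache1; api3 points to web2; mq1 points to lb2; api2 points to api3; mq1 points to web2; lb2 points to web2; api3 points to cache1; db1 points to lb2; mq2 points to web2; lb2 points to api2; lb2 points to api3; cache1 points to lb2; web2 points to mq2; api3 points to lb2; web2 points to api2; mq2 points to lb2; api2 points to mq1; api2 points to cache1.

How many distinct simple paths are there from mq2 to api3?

19

mq2→lb2→api2→api3
mq2→lb2→api3
mq2→lb2→web2→api2→api3
mq2→mq1→cache1→lb2→api2→api3
mq2→mq1→cache1→lb2→api3
mq2→mq1→cache1→lb2→web2→api2→api3
mq2→mq1→lb2→api2→api3
mq2→mq1→lb2→api3
... and 11 more.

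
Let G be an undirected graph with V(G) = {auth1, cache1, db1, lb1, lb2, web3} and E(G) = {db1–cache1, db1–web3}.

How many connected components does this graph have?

4

From auth1: component {auth1}.
From cache1: component {cache1, db1, web3}.
From lb1: component {lb1}.
From lb2: component {lb2}.
That's 4 components.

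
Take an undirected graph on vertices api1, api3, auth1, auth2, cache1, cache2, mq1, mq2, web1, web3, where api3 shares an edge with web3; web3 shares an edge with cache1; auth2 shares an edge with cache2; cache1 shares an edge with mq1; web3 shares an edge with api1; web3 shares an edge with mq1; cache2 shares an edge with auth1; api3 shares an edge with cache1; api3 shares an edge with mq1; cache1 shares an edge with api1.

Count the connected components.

From api1: component {api1, api3, cache1, mq1, web3}.
From auth1: component {auth1, auth2, cache2}.
From mq2: component {mq2}.
From web1: component {web1}.
That's 4 components.

4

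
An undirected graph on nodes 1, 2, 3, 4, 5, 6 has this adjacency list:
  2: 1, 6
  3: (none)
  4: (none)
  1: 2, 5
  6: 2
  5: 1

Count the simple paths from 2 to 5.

1

2–1–5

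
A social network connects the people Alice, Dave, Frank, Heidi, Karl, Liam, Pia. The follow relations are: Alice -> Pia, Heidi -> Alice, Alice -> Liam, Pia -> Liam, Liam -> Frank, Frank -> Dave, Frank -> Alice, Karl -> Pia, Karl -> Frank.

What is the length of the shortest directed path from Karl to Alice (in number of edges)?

2

Distance 0: Karl.
Distance 1: Frank, Pia.
Distance 2: Alice, Dave, Liam — contains Alice.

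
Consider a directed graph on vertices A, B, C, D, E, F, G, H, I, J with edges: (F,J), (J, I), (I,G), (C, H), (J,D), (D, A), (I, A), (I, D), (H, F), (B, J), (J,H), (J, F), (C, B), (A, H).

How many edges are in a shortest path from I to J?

Distance 0: I.
Distance 1: A, D, G.
Distance 2: H.
Distance 3: F.
Distance 4: J — contains J.

4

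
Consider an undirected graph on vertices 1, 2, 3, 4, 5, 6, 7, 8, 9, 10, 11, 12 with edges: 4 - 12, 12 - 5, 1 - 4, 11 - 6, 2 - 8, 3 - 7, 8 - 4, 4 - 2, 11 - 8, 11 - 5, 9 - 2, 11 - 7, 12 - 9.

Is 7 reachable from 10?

10 has no edges, so nothing is reachable from it.

No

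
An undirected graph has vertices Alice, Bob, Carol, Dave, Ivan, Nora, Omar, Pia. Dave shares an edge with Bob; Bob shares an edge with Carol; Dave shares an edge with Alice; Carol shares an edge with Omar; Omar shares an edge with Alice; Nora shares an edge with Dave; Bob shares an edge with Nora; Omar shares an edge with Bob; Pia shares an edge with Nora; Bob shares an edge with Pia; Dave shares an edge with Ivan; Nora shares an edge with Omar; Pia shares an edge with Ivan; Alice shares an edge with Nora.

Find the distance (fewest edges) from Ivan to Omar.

Distance 0: Ivan.
Distance 1: Dave, Pia.
Distance 2: Alice, Bob, Nora.
Distance 3: Carol, Omar — contains Omar.

3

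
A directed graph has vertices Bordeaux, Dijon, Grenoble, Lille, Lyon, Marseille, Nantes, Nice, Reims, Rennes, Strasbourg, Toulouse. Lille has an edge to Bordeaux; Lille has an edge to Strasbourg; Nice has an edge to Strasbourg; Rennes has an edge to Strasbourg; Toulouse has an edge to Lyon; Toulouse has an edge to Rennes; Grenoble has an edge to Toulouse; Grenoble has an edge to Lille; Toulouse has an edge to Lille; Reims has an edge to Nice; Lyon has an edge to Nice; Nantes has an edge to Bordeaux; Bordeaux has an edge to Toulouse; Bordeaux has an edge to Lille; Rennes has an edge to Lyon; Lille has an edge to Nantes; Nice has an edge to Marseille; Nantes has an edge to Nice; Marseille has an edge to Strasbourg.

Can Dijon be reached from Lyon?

No

Explore from Lyon.
Distance 1: reach Nice.
Distance 2: reach Marseille, Strasbourg.
The search from Lyon is exhausted; no directed path reaches Dijon.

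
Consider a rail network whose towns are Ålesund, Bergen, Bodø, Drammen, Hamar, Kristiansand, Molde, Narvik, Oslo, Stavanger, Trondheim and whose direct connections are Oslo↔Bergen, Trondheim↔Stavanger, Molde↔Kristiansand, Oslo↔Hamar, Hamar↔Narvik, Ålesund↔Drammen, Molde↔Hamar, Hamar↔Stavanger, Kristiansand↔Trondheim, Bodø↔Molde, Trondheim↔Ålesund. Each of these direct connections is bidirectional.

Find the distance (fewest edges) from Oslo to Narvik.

2

Distance 0: Oslo.
Distance 1: Bergen, Hamar.
Distance 2: Molde, Narvik, Stavanger — contains Narvik.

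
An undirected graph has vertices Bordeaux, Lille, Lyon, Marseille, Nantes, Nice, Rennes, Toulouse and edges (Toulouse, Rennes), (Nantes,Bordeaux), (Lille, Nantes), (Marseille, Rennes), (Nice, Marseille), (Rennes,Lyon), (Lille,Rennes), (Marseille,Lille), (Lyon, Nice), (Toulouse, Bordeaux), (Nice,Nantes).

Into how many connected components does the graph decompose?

From Bordeaux: component {Bordeaux, Lille, Lyon, Marseille, Nantes, Nice, Rennes, Toulouse}.
That's 1 component.

1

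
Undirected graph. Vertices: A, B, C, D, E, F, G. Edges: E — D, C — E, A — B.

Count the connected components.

From A: component {A, B}.
From C: component {C, D, E}.
From F: component {F}.
From G: component {G}.
That's 4 components.

4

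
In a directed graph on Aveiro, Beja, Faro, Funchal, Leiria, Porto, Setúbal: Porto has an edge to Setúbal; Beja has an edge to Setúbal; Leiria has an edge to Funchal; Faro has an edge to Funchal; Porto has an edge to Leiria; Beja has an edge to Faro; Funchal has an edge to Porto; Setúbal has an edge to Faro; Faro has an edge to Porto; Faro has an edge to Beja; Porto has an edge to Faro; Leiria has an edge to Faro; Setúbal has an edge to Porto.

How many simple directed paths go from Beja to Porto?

5

Beja→Faro→Funchal→Porto
Beja→Faro→Porto
Beja→Setúbal→Faro→Funchal→Porto
Beja→Setúbal→Faro→Porto
Beja→Setúbal→Porto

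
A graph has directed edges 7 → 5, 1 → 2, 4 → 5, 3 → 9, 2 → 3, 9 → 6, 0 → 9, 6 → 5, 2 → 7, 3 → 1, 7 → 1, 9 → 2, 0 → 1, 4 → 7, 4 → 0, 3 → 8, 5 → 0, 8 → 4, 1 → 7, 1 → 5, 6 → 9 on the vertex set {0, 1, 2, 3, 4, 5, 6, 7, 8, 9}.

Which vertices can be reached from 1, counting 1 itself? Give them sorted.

0, 1, 2, 3, 4, 5, 6, 7, 8, 9

Start at 1.
Its neighbours: 2, 5, 7.
Then their neighbours: 0, 3.
Then next layer: 8, 9.
Then next layer: 4, 6.
Every vertex is now reached.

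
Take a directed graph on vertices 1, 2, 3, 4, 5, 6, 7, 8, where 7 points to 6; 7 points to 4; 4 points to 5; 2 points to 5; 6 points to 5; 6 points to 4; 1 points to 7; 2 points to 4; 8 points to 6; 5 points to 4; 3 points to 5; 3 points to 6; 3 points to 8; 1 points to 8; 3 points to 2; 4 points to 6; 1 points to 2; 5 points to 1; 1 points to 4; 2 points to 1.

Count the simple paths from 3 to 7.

9

3→2→1→7
3→2→4→5→1→7
3→2→4→6→5→1→7
3→2→5→1→7
3→5→1→7
3→6→4→5→1→7
3→6→5→1→7
3→8→6→4→5→1→7
3→8→6→5→1→7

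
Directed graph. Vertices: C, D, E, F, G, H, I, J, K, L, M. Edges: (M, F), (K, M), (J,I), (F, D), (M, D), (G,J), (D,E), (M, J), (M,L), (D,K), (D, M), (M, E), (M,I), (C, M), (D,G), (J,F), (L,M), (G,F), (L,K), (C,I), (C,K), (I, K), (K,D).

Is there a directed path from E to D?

No

E has no outgoing edges, so nothing is reachable from it.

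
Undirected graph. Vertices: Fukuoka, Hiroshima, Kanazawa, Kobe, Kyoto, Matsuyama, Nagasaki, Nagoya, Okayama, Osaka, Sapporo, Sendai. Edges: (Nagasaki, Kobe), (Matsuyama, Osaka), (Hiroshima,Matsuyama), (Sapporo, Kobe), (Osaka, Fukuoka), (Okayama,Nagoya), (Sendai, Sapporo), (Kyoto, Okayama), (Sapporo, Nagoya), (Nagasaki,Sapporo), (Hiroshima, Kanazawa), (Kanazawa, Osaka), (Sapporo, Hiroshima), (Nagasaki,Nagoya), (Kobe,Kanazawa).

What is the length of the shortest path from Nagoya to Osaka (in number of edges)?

4

Distance 0: Nagoya.
Distance 1: Nagasaki, Okayama, Sapporo.
Distance 2: Hiroshima, Kobe, Kyoto, Sendai.
Distance 3: Kanazawa, Matsuyama.
Distance 4: Osaka — contains Osaka.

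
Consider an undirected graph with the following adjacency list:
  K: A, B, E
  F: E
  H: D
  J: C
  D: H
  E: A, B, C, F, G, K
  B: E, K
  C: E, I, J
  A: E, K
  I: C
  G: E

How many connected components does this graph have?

2

From A: component {A, B, C, E, F, G, I, J, K}.
From D: component {D, H}.
That's 2 components.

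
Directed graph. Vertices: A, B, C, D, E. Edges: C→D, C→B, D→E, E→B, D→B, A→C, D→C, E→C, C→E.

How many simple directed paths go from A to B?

A→C→B
A→C→D→B
A→C→D→E→B
A→C→E→B

4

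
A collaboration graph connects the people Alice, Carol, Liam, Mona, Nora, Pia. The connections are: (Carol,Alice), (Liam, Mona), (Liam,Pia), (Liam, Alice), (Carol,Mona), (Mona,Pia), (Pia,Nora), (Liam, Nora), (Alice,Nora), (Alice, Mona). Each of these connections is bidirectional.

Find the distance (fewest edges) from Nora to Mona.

Distance 0: Nora.
Distance 1: Alice, Liam, Pia.
Distance 2: Carol, Mona — contains Mona.

2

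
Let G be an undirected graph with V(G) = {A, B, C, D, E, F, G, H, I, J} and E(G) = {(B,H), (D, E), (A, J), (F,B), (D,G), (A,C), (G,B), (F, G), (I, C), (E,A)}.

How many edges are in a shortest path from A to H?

Distance 0: A.
Distance 1: C, E, J.
Distance 2: D, I.
Distance 3: G.
Distance 4: B, F.
Distance 5: H — contains H.

5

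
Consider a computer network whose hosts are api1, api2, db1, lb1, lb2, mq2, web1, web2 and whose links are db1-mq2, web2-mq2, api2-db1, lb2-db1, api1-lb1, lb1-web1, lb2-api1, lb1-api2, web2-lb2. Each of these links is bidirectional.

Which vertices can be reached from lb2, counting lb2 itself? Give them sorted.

api1, api2, db1, lb1, lb2, mq2, web1, web2

Start at lb2.
Its neighbours: api1, db1, web2.
Then their neighbours: api2, lb1, mq2.
Then next layer: web1.
Every vertex is now reached.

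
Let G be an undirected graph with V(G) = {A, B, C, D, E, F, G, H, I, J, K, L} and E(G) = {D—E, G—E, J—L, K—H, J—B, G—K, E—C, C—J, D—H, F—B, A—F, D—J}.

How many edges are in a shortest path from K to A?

6

Distance 0: K.
Distance 1: G, H.
Distance 2: D, E.
Distance 3: C, J.
Distance 4: B, L.
Distance 5: F.
Distance 6: A — contains A.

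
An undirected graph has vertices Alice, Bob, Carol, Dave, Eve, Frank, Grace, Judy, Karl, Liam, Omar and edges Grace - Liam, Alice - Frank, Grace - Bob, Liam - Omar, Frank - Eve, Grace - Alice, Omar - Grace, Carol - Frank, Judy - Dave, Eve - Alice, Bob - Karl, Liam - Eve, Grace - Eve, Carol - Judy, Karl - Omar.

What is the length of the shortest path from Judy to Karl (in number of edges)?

Distance 0: Judy.
Distance 1: Carol, Dave.
Distance 2: Frank.
Distance 3: Alice, Eve.
Distance 4: Grace, Liam.
Distance 5: Bob, Omar.
Distance 6: Karl — contains Karl.

6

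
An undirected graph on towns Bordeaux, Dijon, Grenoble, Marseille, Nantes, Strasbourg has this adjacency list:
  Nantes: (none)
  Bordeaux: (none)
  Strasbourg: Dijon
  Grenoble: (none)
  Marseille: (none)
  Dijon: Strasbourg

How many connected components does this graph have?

From Bordeaux: component {Bordeaux}.
From Dijon: component {Dijon, Strasbourg}.
From Grenoble: component {Grenoble}.
From Marseille: component {Marseille}.
From Nantes: component {Nantes}.
That's 5 components.

5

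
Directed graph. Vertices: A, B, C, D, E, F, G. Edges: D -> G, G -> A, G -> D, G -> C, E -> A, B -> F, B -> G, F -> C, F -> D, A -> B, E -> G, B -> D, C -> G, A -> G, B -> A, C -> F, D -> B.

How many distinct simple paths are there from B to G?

5

B→A→G
B→D→G
B→F→C→G
B→F→D→G
B→G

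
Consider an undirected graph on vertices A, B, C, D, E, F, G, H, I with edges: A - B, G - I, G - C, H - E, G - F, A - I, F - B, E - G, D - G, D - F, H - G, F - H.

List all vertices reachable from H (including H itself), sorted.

Start at H.
Its neighbours: E, F, G.
Then their neighbours: B, C, D, I.
Then next layer: A.
Every vertex is now reached.

A, B, C, D, E, F, G, H, I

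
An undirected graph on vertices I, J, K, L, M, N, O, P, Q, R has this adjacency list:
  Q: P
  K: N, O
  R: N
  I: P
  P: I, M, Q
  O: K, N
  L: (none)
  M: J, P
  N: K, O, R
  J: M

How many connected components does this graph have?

3

From I: component {I, J, M, P, Q}.
From K: component {K, N, O, R}.
From L: component {L}.
That's 3 components.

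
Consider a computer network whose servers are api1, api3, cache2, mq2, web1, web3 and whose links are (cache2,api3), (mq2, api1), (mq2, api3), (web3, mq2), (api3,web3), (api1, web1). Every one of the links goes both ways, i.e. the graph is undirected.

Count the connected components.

From api1: component {api1, api3, cache2, mq2, web1, web3}.
That's 1 component.

1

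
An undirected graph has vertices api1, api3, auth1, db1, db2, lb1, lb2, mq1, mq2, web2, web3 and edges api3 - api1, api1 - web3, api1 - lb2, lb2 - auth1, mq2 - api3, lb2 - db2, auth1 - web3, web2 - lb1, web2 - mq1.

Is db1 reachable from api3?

No

Explore from api3.
Distance 1: reach api1, mq2.
Distance 2: reach lb2, web3.
Distance 3: reach auth1, db2.
The search is exhausted without reaching db1; it lies in a different component.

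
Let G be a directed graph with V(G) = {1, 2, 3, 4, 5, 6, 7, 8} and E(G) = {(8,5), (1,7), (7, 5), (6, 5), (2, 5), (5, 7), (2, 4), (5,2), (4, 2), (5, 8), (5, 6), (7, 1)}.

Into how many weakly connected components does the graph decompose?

2

From 1: component {1, 2, 4, 5, 6, 7, 8}.
From 3: component {3}.
That's 2 components.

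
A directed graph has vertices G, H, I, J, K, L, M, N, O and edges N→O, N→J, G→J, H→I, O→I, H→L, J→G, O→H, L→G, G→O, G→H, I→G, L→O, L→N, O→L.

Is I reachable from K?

K has no outgoing edges, so nothing is reachable from it.

No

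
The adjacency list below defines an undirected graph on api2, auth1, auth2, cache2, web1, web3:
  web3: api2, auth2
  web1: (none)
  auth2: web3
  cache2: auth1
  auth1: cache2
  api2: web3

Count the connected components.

From api2: component {api2, auth2, web3}.
From auth1: component {auth1, cache2}.
From web1: component {web1}.
That's 3 components.

3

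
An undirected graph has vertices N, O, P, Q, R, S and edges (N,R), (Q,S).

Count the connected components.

From N: component {N, R}.
From O: component {O}.
From P: component {P}.
From Q: component {Q, S}.
That's 4 components.

4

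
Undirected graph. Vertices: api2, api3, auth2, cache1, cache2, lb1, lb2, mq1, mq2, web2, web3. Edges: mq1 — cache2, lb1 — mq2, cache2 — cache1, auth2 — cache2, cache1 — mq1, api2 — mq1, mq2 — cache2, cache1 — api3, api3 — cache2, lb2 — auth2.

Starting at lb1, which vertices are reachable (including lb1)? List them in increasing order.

Start at lb1.
Its neighbours: mq2.
Then their neighbours: cache2.
Then next layer: api3, auth2, cache1, mq1.
Then next layer: api2, lb2.
Nothing further is reachable.

api2, api3, auth2, cache1, cache2, lb1, lb2, mq1, mq2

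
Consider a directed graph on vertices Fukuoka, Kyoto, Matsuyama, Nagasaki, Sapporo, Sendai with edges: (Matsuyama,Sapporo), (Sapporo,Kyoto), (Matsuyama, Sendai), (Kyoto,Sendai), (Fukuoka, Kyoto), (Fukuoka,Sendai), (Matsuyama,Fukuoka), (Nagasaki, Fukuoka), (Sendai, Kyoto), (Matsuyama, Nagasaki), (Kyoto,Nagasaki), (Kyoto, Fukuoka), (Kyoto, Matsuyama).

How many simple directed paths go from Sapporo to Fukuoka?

4

Sapporo→Kyoto→Fukuoka
Sapporo→Kyoto→Matsuyama→Fukuoka
Sapporo→Kyoto→Matsuyama→Nagasaki→Fukuoka
Sapporo→Kyoto→Nagasaki→Fukuoka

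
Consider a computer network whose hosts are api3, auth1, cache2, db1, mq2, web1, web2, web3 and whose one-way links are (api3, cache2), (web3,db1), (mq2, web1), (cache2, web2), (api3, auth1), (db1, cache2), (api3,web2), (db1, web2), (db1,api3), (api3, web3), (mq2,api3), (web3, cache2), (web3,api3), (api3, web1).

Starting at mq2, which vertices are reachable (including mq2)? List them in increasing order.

api3, auth1, cache2, db1, mq2, web1, web2, web3

Start at mq2.
Its neighbours: api3, web1.
Then their neighbours: auth1, cache2, web2, web3.
Then next layer: db1.
Every vertex is now reached.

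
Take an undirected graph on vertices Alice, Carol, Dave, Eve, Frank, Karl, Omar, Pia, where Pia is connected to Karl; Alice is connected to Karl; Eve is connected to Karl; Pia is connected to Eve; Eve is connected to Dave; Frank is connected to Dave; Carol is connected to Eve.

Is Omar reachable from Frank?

Explore from Frank.
Distance 1: reach Dave.
Distance 2: reach Eve.
Distance 3: reach Carol, Karl, Pia.
Distance 4: reach Alice.
The search is exhausted without reaching Omar; it lies in a different component.

No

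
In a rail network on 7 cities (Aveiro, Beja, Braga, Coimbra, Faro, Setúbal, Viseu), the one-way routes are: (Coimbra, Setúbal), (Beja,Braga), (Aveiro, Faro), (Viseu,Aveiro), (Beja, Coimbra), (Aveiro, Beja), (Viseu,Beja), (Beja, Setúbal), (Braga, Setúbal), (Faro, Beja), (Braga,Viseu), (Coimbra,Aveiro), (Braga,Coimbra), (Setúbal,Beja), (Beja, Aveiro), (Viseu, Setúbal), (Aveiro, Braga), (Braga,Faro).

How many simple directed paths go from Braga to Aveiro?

11

Braga→Coimbra→Aveiro
Braga→Coimbra→Setúbal→Beja→Aveiro
Braga→Faro→Beja→Aveiro
Braga→Faro→Beja→Coimbra→Aveiro
Braga→Setúbal→Beja→Aveiro
Braga→Setúbal→Beja→Coimbra→Aveiro
Braga→Viseu→Aveiro
Braga→Viseu→Beja→Aveiro
Braga→Viseu→Beja→Coimbra→Aveiro
Braga→Viseu→Setúbal→Beja→Aveiro
Braga→Viseu→Setúbal→Beja→Coimbra→Aveiro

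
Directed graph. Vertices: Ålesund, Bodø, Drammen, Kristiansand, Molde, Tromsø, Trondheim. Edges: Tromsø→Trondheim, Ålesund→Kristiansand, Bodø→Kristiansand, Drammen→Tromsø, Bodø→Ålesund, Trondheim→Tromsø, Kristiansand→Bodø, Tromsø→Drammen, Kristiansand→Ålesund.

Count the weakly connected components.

3

From Ålesund: component {Ålesund, Bodø, Kristiansand}.
From Drammen: component {Drammen, Tromsø, Trondheim}.
From Molde: component {Molde}.
That's 3 components.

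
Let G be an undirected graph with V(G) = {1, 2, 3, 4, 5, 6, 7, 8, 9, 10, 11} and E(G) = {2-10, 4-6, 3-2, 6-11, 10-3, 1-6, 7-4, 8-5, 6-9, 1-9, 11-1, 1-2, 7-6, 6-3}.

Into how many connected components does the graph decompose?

2

From 1: component {1, 2, 3, 4, 6, 7, 9, 10, 11}.
From 5: component {5, 8}.
That's 2 components.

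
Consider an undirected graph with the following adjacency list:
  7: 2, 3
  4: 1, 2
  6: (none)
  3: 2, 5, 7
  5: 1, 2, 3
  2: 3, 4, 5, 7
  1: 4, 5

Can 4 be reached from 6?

No

6 has no edges, so nothing is reachable from it.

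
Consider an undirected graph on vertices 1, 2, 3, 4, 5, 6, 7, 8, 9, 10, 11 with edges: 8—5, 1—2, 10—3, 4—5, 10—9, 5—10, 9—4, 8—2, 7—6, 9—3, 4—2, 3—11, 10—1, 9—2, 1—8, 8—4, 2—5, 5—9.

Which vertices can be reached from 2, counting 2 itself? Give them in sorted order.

Start at 2.
Its neighbours: 1, 4, 5, 8, 9.
Then their neighbours: 3, 10.
Then next layer: 11.
Nothing further is reachable.

1, 2, 3, 4, 5, 8, 9, 10, 11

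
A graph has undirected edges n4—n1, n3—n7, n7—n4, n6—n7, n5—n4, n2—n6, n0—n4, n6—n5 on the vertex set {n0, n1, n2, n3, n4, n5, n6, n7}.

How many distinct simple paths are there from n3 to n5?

2

n3–n7–n4–n5
n3–n7–n6–n5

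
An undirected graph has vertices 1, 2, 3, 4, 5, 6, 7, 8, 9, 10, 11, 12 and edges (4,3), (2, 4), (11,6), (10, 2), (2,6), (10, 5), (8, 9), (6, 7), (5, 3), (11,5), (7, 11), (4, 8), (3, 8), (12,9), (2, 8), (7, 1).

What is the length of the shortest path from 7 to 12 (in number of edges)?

Distance 0: 7.
Distance 1: 1, 6, 11.
Distance 2: 2, 5.
Distance 3: 3, 4, 8, 10.
Distance 4: 9.
Distance 5: 12 — contains 12.

5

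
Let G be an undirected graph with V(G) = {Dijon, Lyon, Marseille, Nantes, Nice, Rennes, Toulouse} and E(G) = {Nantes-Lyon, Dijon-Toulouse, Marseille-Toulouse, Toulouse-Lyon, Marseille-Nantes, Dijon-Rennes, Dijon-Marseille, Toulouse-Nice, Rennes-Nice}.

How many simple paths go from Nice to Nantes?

7

Nice–Rennes–Dijon–Marseille–Nantes
Nice–Rennes–Dijon–Marseille–Toulouse–Lyon–Nantes
Nice–Rennes–Dijon–Toulouse–Lyon–Nantes
Nice–Rennes–Dijon–Toulouse–Marseille–Nantes
Nice–Toulouse–Dijon–Marseille–Nantes
Nice–Toulouse–Lyon–Nantes
Nice–Toulouse–Marseille–Nantes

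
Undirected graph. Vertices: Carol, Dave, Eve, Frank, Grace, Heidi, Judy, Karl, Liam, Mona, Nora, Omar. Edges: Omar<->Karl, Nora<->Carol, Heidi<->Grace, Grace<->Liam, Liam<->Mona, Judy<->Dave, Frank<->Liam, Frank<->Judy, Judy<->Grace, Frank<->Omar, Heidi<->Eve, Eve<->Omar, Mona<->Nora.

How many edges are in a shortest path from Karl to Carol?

6

Distance 0: Karl.
Distance 1: Omar.
Distance 2: Eve, Frank.
Distance 3: Heidi, Judy, Liam.
Distance 4: Dave, Grace, Mona.
Distance 5: Nora.
Distance 6: Carol — contains Carol.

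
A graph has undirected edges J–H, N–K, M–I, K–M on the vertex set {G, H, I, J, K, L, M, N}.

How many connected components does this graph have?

4

From G: component {G}.
From H: component {H, J}.
From I: component {I, K, M, N}.
From L: component {L}.
That's 4 components.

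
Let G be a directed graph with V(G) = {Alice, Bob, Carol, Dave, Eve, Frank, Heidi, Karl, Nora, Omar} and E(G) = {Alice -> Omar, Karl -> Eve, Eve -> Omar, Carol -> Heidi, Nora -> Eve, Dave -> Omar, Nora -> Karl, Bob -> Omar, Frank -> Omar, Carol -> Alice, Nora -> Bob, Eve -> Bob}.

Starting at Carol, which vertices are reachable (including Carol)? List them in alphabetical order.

Start at Carol.
Its neighbours: Alice, Heidi.
Then their neighbours: Omar.
Nothing further is reachable.

Alice, Carol, Heidi, Omar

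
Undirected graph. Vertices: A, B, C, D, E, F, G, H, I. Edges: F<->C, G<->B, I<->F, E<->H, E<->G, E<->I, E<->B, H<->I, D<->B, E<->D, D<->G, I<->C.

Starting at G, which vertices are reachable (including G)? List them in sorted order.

Start at G.
Its neighbours: B, D, E.
Then their neighbours: H, I.
Then next layer: C, F.
Nothing further is reachable.

B, C, D, E, F, G, H, I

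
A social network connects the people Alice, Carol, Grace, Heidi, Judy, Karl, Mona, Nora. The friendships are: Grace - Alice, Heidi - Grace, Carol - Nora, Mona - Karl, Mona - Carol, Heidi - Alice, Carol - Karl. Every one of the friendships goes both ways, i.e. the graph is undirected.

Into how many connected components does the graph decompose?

From Alice: component {Alice, Grace, Heidi}.
From Carol: component {Carol, Karl, Mona, Nora}.
From Judy: component {Judy}.
That's 3 components.

3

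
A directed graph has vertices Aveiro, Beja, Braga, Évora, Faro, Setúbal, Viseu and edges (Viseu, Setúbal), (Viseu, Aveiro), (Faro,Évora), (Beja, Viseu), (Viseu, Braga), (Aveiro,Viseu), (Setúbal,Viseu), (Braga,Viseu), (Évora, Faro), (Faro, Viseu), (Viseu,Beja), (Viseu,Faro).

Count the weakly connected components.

1

From Aveiro: component {Aveiro, Beja, Braga, Évora, Faro, Setúbal, Viseu}.
That's 1 component.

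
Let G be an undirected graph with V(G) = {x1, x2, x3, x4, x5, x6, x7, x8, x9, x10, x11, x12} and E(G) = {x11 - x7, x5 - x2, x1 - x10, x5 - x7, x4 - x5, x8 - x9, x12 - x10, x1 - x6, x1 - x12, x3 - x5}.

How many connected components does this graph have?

3

From x1: component {x1, x6, x10, x12}.
From x2: component {x2, x3, x4, x5, x7, x11}.
From x8: component {x8, x9}.
That's 3 components.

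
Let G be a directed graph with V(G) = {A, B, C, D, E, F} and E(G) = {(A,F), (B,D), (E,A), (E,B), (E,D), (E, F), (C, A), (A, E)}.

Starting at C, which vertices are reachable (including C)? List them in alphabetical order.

A, B, C, D, E, F

Start at C.
Its neighbours: A.
Then their neighbours: E, F.
Then next layer: B, D.
Every vertex is now reached.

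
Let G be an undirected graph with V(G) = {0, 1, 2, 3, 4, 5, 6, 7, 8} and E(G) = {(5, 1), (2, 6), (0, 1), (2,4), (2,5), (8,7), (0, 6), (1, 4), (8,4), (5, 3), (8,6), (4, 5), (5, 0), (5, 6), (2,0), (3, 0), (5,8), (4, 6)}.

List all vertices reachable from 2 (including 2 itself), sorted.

0, 1, 2, 3, 4, 5, 6, 7, 8

Start at 2.
Its neighbours: 0, 4, 5, 6.
Then their neighbours: 1, 3, 8.
Then next layer: 7.
Every vertex is now reached.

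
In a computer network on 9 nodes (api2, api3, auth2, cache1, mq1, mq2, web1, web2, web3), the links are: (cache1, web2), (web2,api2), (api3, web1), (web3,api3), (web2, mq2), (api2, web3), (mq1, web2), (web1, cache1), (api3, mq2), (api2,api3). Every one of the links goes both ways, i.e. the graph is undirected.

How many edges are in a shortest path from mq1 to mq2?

Distance 0: mq1.
Distance 1: web2.
Distance 2: api2, cache1, mq2 — contains mq2.

2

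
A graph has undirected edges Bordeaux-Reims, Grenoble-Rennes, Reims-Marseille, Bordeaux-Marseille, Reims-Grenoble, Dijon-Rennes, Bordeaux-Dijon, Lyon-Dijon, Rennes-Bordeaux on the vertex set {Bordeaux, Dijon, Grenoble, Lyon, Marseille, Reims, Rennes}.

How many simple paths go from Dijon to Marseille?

Dijon–Bordeaux–Marseille
Dijon–Bordeaux–Reims–Marseille
Dijon–Bordeaux–Rennes–Grenoble–Reims–Marseille
Dijon–Rennes–Bordeaux–Marseille
Dijon–Rennes–Bordeaux–Reims–Marseille
Dijon–Rennes–Grenoble–Reims–Bordeaux–Marseille
Dijon–Rennes–Grenoble–Reims–Marseille

7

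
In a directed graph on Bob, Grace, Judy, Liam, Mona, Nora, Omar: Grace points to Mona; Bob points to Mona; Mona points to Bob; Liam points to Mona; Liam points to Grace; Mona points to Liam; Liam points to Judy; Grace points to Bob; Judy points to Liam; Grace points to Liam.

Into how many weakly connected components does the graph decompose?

From Bob: component {Bob, Grace, Judy, Liam, Mona}.
From Nora: component {Nora}.
From Omar: component {Omar}.
That's 3 components.

3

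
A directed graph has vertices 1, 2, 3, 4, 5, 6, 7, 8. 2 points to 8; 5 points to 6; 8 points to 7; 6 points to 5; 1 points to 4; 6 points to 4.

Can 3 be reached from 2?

No

Explore from 2.
Distance 1: reach 8.
Distance 2: reach 7.
The search from 2 is exhausted; no directed path reaches 3.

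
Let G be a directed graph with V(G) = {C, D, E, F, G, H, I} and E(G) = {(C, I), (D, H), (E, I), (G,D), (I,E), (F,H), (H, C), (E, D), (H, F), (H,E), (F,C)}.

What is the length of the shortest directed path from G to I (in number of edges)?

4

Distance 0: G.
Distance 1: D.
Distance 2: H.
Distance 3: C, E, F.
Distance 4: I — contains I.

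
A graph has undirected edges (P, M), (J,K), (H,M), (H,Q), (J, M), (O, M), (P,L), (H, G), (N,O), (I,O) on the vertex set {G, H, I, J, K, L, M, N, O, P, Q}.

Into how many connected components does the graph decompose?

1

From G: component {G, H, I, J, K, L, M, N, O, P, Q}.
That's 1 component.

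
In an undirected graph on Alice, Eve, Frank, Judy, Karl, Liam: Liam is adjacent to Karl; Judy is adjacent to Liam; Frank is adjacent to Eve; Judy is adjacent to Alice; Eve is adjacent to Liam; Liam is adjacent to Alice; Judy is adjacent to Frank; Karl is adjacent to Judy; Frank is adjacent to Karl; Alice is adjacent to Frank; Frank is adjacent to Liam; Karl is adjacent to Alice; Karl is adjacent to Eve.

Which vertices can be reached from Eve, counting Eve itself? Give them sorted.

Start at Eve.
Its neighbours: Frank, Karl, Liam.
Then their neighbours: Alice, Judy.
Every vertex is now reached.

Alice, Eve, Frank, Judy, Karl, Liam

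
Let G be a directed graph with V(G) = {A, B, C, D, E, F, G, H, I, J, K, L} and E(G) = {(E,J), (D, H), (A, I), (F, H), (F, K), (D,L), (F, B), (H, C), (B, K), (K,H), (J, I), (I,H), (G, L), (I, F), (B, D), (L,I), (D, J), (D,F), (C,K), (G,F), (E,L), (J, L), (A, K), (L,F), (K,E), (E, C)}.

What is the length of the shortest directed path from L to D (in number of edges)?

Distance 0: L.
Distance 1: F, I.
Distance 2: B, H, K.
Distance 3: C, D, E — contains D.

3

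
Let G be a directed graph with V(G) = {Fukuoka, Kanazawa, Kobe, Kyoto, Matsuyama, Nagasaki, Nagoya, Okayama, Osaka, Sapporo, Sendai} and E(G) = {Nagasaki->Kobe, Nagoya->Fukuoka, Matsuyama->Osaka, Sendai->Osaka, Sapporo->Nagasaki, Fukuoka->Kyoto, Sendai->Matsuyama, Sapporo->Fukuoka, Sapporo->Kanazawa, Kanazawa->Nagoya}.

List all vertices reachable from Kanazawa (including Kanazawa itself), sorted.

Start at Kanazawa.
Its neighbours: Nagoya.
Then their neighbours: Fukuoka.
Then next layer: Kyoto.
Nothing further is reachable.

Fukuoka, Kanazawa, Kyoto, Nagoya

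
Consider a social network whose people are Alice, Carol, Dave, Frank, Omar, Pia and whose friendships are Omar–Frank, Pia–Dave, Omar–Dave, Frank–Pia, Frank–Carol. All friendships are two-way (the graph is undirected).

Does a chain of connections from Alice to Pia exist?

No

Alice has no edges, so nothing is reachable from it.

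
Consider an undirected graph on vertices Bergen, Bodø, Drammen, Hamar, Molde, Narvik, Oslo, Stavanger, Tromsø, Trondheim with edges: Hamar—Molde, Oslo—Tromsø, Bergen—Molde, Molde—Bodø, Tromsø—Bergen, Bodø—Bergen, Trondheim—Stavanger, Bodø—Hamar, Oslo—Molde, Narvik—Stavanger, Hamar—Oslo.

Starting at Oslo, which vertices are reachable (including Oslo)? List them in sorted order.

Bergen, Bodø, Hamar, Molde, Oslo, Tromsø

Start at Oslo.
Its neighbours: Hamar, Molde, Tromsø.
Then their neighbours: Bergen, Bodø.
Nothing further is reachable.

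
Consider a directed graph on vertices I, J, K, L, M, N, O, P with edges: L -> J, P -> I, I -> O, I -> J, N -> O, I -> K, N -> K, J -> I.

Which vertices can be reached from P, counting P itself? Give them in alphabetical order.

I, J, K, O, P

Start at P.
Its neighbours: I.
Then their neighbours: J, K, O.
Nothing further is reachable.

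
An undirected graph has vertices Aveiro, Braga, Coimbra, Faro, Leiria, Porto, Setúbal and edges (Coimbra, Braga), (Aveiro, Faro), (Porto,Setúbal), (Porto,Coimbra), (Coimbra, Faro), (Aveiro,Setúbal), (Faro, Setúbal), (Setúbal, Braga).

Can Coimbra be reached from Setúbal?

Explore from Setúbal.
Distance 1: reach Aveiro, Braga, Faro, Porto.
Distance 2: reach Coimbra.
Found Coimbra.

Yes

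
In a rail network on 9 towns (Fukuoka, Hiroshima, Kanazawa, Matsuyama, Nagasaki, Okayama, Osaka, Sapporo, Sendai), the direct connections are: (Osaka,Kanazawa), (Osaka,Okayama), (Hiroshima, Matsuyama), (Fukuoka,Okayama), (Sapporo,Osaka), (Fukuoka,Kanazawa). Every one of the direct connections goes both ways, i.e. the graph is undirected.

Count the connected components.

4

From Fukuoka: component {Fukuoka, Kanazawa, Okayama, Osaka, Sapporo}.
From Hiroshima: component {Hiroshima, Matsuyama}.
From Nagasaki: component {Nagasaki}.
From Sendai: component {Sendai}.
That's 4 components.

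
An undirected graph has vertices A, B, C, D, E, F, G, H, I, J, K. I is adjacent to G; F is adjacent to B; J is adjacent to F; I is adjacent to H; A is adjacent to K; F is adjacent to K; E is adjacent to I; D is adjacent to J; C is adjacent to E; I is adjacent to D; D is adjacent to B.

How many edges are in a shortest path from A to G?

6

Distance 0: A.
Distance 1: K.
Distance 2: F.
Distance 3: B, J.
Distance 4: D.
Distance 5: I.
Distance 6: E, G, H — contains G.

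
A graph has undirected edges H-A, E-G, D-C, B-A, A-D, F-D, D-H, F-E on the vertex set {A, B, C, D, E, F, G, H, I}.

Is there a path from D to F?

Explore from D.
Distance 1: reach A, C, F, H.
Found F.

Yes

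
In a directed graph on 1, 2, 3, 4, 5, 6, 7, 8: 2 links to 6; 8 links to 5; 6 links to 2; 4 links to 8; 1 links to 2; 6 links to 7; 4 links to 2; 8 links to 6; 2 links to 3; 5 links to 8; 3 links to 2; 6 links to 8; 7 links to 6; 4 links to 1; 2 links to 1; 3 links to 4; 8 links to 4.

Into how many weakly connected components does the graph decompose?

1

From 1: component {1, 2, 3, 4, 5, 6, 7, 8}.
That's 1 component.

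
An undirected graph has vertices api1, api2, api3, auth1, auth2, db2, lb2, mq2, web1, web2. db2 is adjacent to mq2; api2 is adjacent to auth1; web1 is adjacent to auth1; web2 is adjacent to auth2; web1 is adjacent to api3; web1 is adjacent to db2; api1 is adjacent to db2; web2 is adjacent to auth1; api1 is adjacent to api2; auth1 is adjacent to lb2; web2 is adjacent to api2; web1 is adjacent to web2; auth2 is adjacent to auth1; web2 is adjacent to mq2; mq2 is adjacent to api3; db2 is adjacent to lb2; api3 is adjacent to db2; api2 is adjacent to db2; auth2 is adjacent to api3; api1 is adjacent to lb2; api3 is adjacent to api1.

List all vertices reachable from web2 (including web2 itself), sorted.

Start at web2.
Its neighbours: api2, auth1, auth2, mq2, web1.
Then their neighbours: api1, api3, db2, lb2.
Every vertex is now reached.

api1, api2, api3, auth1, auth2, db2, lb2, mq2, web1, web2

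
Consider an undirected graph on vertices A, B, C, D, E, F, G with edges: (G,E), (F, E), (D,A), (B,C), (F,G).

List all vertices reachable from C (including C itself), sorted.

B, C

Start at C.
Its neighbours: B.
Nothing further is reachable.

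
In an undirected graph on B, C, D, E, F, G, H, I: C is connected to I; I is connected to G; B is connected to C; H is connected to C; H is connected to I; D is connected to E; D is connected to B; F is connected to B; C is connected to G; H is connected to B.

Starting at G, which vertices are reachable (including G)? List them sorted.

B, C, D, E, F, G, H, I

Start at G.
Its neighbours: C, I.
Then their neighbours: B, H.
Then next layer: D, F.
Then next layer: E.
Every vertex is now reached.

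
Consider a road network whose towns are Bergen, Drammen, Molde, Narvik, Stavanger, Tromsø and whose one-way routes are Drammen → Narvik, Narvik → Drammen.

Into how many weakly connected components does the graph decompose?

5

From Bergen: component {Bergen}.
From Drammen: component {Drammen, Narvik}.
From Molde: component {Molde}.
From Stavanger: component {Stavanger}.
From Tromsø: component {Tromsø}.
That's 5 components.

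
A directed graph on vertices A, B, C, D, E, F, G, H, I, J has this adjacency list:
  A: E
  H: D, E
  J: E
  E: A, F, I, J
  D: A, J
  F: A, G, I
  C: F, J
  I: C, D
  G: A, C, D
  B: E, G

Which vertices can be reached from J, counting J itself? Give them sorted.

A, C, D, E, F, G, I, J

Start at J.
Its neighbours: E.
Then their neighbours: A, F, I.
Then next layer: C, D, G.
Nothing further is reachable.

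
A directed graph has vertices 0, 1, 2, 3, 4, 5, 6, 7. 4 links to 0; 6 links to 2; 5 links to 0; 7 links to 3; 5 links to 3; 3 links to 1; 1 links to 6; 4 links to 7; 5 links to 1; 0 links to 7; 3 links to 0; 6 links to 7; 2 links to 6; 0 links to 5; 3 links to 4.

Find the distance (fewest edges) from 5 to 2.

Distance 0: 5.
Distance 1: 0, 1, 3.
Distance 2: 4, 6, 7.
Distance 3: 2 — contains 2.

3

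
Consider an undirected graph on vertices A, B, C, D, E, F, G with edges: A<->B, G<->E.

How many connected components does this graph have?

5

From A: component {A, B}.
From C: component {C}.
From D: component {D}.
From E: component {E, G}.
From F: component {F}.
That's 5 components.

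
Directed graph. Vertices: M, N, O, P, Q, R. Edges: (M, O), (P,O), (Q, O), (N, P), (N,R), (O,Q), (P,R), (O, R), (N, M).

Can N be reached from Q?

No

Explore from Q.
Distance 1: reach O.
Distance 2: reach R.
The search from Q is exhausted; no directed path reaches N.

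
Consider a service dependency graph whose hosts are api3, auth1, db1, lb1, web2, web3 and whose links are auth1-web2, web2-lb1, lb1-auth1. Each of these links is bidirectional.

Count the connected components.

From api3: component {api3}.
From auth1: component {auth1, lb1, web2}.
From db1: component {db1}.
From web3: component {web3}.
That's 4 components.

4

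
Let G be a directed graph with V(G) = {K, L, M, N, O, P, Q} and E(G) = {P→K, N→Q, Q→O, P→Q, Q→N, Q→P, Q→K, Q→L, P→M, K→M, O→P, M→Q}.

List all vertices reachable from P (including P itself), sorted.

K, L, M, N, O, P, Q

Start at P.
Its neighbours: K, M, Q.
Then their neighbours: L, N, O.
Every vertex is now reached.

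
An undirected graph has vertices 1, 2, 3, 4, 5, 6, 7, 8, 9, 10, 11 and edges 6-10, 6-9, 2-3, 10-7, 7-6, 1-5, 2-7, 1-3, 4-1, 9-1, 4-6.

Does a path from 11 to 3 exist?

11 has no edges, so nothing is reachable from it.

No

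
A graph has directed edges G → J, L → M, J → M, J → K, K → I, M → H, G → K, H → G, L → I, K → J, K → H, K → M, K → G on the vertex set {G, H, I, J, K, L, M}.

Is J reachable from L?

Yes

Explore from L.
Distance 1: reach I, M.
Distance 2: reach H.
Distance 3: reach G.
Distance 4: reach J, K.
Found J.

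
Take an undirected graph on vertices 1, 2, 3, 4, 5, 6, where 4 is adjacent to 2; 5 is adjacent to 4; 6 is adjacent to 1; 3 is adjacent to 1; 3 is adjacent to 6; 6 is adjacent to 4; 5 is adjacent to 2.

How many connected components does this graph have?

From 1: component {1, 2, 3, 4, 5, 6}.
That's 1 component.

1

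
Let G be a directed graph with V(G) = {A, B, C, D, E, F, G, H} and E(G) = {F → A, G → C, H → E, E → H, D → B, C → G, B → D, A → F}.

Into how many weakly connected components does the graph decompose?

From A: component {A, F}.
From B: component {B, D}.
From C: component {C, G}.
From E: component {E, H}.
That's 4 components.

4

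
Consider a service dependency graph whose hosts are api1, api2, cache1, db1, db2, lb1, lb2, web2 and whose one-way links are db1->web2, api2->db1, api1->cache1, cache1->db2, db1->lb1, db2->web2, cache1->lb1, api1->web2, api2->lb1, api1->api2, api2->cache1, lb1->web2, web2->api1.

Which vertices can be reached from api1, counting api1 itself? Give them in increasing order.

api1, api2, cache1, db1, db2, lb1, web2

Start at api1.
Its neighbours: api2, cache1, web2.
Then their neighbours: db1, db2, lb1.
Nothing further is reachable.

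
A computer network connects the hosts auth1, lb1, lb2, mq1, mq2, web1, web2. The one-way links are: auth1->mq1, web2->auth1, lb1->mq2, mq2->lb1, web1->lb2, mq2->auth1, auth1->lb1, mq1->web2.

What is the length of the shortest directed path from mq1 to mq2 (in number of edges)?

4

Distance 0: mq1.
Distance 1: web2.
Distance 2: auth1.
Distance 3: lb1.
Distance 4: mq2 — contains mq2.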